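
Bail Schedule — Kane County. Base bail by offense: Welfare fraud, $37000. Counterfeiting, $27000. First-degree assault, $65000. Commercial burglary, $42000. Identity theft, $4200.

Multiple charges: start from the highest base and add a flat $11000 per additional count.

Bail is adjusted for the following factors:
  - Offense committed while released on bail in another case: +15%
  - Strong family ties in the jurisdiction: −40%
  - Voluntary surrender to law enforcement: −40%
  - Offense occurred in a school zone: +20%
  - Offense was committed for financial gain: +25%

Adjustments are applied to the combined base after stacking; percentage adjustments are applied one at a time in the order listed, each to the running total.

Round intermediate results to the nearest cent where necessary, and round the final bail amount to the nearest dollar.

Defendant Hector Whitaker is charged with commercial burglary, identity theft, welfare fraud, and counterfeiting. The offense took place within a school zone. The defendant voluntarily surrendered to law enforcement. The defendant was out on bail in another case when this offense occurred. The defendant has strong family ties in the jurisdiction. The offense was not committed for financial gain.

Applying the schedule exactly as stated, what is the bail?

Base amounts from the schedule: commercial burglary $42000; identity theft $4200; welfare fraud $37000; counterfeiting $27000.
Stacking rule: highest base plus $11000 per additional charge. Highest is commercial burglary at $42000; 3 additional charges → +$33000. Combined base = $75000.
Offense committed while released on bail in another case (+15%): $75000 × 1.15 = $86250.
Strong family ties in the jurisdiction (−40%): $86250 × 0.6 = $51750.
Voluntary surrender to law enforcement (−40%): $51750 × 0.6 = $31050.
Offense occurred in a school zone (+20%): $31050 × 1.2 = $37260.

$37260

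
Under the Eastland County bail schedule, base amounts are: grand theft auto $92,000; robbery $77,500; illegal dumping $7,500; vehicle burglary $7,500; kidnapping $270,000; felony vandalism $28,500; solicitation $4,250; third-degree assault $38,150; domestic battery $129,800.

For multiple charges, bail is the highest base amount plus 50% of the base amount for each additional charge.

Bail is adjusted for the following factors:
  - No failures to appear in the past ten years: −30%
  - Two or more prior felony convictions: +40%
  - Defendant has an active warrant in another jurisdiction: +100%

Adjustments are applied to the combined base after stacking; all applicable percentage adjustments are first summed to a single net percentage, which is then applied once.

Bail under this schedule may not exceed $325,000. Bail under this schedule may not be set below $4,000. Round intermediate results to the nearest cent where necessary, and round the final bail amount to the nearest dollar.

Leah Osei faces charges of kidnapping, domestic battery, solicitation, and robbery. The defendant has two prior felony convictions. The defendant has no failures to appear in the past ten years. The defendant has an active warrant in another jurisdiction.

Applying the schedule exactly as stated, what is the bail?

Base amounts from the schedule: kidnapping $270,000; domestic battery $129,800; solicitation $4,250; robbery $77,500.
Stacking rule: highest base plus 50% of each additional charge. Highest is kidnapping at $270,000. Additional: $129,800 × 50% = $64,900; $4,250 × 50% = $2,125; $77,500 × 50% = $38,750. Combined base = $270,000 + $105,775 = $375,775.
Net percentage adjustment: −30% +40% +100% = +110%. $375,775 × 2.1 = $789,127.50.
Result $789,127.50 exceeds the maximum of $325,000; bail is capped at $325,000.
$325,000 is at or above the $4,000 minimum.

$325,000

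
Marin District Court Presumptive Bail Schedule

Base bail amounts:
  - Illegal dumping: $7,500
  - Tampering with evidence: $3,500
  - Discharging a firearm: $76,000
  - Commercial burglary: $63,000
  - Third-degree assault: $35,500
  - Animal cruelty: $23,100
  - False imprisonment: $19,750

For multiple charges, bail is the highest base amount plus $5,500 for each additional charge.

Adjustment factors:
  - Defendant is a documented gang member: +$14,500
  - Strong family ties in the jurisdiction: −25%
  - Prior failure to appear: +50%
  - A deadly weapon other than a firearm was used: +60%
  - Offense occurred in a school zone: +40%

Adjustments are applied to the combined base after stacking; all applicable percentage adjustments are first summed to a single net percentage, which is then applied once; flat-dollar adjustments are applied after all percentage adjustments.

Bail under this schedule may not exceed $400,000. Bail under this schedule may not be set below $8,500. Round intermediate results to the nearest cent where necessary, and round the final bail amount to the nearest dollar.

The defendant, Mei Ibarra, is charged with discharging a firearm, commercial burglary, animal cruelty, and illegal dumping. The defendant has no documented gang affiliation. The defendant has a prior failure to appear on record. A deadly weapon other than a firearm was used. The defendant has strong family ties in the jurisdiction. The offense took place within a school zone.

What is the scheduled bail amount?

$208,125

Base amounts from the schedule: discharging a firearm $76,000; commercial burglary $63,000; animal cruelty $23,100; illegal dumping $7,500.
Stacking rule: highest base plus $5,500 per additional charge. Highest is discharging a firearm at $76,000; 3 additional charges → +$16,500. Combined base = $92,500.
Net percentage adjustment: −25% +50% +60% +40% = +125%. $92,500 × 2.25 = $208,125.
$208,125 is within the $400,000 maximum.
$208,125 is at or above the $8,500 minimum.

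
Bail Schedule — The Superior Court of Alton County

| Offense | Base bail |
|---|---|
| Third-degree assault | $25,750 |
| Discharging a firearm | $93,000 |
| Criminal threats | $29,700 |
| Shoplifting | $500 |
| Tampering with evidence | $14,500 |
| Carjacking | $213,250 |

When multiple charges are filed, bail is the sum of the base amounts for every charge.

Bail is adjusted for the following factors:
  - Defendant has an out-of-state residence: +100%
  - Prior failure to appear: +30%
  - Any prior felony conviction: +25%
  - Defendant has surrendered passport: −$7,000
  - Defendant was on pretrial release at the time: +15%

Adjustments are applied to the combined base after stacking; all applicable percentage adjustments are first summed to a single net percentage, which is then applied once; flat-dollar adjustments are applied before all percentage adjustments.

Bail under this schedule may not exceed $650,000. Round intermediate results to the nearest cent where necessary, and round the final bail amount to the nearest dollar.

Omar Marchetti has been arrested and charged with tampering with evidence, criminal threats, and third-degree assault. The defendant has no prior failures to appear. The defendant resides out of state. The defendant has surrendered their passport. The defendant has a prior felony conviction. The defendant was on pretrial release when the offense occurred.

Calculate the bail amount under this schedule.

$151,080

Base amounts from the schedule: tampering with evidence $14,500; criminal threats $29,700; third-degree assault $25,750.
Stacking rule: sum of all bases. $14,500 + $29,700 + $25,750 = $69,950.
Defendant has surrendered passport (−$7,000 flat): $69,950 − $7,000 = $62,950.
Net percentage adjustment: +100% +25% +15% = +140%. $62,950 × 2.4 = $151,080.
$151,080 is within the $650,000 maximum.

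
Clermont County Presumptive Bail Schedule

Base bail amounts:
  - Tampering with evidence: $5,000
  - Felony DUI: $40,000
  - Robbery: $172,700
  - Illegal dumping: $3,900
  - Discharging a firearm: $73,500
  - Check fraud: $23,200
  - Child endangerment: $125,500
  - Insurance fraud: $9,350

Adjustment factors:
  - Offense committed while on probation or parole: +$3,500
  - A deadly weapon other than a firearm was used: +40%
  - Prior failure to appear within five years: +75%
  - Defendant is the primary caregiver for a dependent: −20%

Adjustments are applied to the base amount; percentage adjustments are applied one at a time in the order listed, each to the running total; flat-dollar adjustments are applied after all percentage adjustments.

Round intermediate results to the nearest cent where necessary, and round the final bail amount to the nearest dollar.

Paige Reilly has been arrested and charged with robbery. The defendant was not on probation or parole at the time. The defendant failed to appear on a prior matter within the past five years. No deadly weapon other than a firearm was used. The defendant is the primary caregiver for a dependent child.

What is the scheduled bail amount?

$241,780

Base amounts from the schedule: robbery $172,700.
Single charge. Combined base = $172,700.
Prior failure to appear within five years (+75%): $172,700 × 1.75 = $302,225.
Defendant is the primary caregiver for a dependent (−20%): $302,225 × 0.8 = $241,780.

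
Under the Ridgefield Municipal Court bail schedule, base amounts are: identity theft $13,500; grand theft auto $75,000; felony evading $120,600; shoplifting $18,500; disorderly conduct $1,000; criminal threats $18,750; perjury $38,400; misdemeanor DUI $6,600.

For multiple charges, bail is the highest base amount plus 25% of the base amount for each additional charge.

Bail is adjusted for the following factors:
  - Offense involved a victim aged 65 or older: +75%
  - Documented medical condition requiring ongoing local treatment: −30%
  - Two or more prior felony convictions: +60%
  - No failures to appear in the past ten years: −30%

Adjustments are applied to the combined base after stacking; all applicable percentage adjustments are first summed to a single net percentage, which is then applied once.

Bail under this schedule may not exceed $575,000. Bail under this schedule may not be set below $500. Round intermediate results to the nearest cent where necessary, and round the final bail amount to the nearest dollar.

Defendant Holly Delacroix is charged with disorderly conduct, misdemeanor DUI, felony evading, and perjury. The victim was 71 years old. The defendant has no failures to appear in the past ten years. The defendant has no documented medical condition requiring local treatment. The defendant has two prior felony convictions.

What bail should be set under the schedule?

Base amounts from the schedule: disorderly conduct $1,000; misdemeanor DUI $6,600; felony evading $120,600; perjury $38,400.
Stacking rule: highest base plus 25% of each additional charge. Highest is felony evading at $120,600. Additional: $1,000 × 25% = $250; $6,600 × 25% = $1,650; $38,400 × 25% = $9,600. Combined base = $120,600 + $11,500 = $132,100.
Net percentage adjustment: +75% +60% −30% = +105%. $132,100 × 2.05 = $270,805.
$270,805 is within the $575,000 maximum.
$270,805 is at or above the $500 minimum.

$270,805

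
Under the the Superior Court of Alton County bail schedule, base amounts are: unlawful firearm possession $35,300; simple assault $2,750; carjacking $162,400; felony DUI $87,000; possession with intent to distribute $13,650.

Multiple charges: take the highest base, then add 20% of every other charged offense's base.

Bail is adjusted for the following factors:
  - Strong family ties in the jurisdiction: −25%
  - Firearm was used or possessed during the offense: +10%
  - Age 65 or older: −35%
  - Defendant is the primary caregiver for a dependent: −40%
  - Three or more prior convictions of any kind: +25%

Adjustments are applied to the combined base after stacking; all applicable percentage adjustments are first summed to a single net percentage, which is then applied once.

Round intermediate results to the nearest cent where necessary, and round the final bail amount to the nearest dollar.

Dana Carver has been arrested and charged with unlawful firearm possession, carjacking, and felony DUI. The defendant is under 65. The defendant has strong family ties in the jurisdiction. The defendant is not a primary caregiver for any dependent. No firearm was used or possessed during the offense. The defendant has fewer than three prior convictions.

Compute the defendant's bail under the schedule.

$140,145

Base amounts from the schedule: unlawful firearm possession $35,300; carjacking $162,400; felony DUI $87,000.
Stacking rule: highest base plus 20% of each additional charge. Highest is carjacking at $162,400. Additional: $35,300 × 20% = $7,060; $87,000 × 20% = $17,400. Combined base = $162,400 + $24,460 = $186,860.
Strong family ties in the jurisdiction (−25%): $186,860 × 0.75 = $140,145.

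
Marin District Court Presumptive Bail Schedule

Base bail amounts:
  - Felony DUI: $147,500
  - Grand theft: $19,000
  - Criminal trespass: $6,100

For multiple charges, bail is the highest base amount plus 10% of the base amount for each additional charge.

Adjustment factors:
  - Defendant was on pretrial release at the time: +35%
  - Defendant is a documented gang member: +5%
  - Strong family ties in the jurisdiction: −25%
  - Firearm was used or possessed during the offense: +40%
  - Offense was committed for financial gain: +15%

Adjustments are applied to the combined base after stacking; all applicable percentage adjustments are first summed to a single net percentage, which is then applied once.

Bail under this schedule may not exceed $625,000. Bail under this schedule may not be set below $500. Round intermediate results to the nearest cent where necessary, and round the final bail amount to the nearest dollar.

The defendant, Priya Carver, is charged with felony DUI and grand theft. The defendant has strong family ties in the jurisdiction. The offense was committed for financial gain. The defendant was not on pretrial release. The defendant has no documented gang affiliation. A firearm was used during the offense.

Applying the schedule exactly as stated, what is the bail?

Base amounts from the schedule: felony DUI $147,500; grand theft $19,000.
Stacking rule: highest base plus 10% of each additional charge. Highest is felony DUI at $147,500. Additional: $19,000 × 10% = $1,900. Combined base = $147,500 + $1,900 = $149,400.
Net percentage adjustment: −25% +40% +15% = +30%. $149,400 × 1.3 = $194,220.
$194,220 is within the $625,000 maximum.
$194,220 is at or above the $500 minimum.

$194,220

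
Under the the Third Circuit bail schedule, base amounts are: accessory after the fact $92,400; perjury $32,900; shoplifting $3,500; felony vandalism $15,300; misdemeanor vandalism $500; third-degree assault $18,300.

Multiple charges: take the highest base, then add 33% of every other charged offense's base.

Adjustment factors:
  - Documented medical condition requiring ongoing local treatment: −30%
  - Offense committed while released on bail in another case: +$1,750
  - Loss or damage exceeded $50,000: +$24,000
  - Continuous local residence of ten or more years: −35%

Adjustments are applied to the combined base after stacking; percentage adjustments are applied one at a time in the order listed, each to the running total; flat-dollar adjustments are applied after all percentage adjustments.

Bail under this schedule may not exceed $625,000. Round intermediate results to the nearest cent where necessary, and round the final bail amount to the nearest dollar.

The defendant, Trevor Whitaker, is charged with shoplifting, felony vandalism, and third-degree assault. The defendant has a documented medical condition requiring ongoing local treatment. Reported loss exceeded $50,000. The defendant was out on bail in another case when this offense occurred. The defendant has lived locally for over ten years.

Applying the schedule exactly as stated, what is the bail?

$36,899

Base amounts from the schedule: shoplifting $3,500; felony vandalism $15,300; third-degree assault $18,300.
Stacking rule: highest base plus 33% of each additional charge. Highest is third-degree assault at $18,300. Additional: $3,500 × 33% = $1,155; $15,300 × 33% = $5,049. Combined base = $18,300 + $6,204 = $24,504.
Documented medical condition requiring ongoing local treatment (−30%): $24,504 × 0.7 = $17,152.80.
Continuous local residence of ten or more years (−35%): $17,152.80 × 0.65 = $11,149.32.
Offense committed while released on bail in another case (+$1,750 flat): $11,149.32 + $1,750 = $12,899.32.
Loss or damage exceeded $50,000 (+$24,000 flat): $12,899.32 + $24,000 = $36,899.32.
$36,899.32 is within the $625,000 maximum.
Rounded to the nearest dollar: $36,899.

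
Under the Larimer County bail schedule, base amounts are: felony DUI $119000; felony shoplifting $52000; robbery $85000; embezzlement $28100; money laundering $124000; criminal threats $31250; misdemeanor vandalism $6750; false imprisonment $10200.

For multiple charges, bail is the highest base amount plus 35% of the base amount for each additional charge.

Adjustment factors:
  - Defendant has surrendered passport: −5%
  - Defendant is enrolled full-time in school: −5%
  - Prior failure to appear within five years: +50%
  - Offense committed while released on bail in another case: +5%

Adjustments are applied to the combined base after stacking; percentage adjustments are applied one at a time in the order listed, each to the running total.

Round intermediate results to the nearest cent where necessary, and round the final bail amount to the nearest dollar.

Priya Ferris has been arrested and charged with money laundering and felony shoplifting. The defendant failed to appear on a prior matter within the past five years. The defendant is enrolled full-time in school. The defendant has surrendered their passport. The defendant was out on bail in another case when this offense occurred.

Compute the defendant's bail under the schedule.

$202128

Base amounts from the schedule: money laundering $124000; felony shoplifting $52000.
Stacking rule: highest base plus 35% of each additional charge. Highest is money laundering at $124000. Additional: $52000 × 35% = $18200. Combined base = $124000 + $18200 = $142200.
Defendant has surrendered passport (−5%): $142200 × 0.95 = $135090.
Defendant is enrolled full-time in school (−5%): $135090 × 0.95 = $128335.50.
Prior failure to appear within five years (+50%): $128335.50 × 1.5 = $192503.25.
Offense committed while released on bail in another case (+5%): $192503.25 × 1.05 = $202128.41.
Rounded to the nearest dollar: $202128.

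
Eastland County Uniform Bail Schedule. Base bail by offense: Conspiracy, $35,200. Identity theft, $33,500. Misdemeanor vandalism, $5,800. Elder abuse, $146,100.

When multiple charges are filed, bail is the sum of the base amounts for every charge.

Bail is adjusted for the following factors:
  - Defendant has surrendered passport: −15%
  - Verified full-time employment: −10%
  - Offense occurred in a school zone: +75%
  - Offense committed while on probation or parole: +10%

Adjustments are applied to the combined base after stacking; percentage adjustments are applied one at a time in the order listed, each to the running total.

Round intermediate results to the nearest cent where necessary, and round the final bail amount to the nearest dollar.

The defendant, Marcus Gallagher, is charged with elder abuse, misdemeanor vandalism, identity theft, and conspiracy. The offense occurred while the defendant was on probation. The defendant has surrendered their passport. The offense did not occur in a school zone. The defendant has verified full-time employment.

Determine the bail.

Base amounts from the schedule: elder abuse $146,100; misdemeanor vandalism $5,800; identity theft $33,500; conspiracy $35,200.
Stacking rule: sum of all bases. $146,100 + $5,800 + $33,500 + $35,200 = $220,600.
Defendant has surrendered passport (−15%): $220,600 × 0.85 = $187,510.
Verified full-time employment (−10%): $187,510 × 0.9 = $168,759.
Offense committed while on probation or parole (+10%): $168,759 × 1.1 = $185,634.90.
Rounded to the nearest dollar: $185,635.

$185,635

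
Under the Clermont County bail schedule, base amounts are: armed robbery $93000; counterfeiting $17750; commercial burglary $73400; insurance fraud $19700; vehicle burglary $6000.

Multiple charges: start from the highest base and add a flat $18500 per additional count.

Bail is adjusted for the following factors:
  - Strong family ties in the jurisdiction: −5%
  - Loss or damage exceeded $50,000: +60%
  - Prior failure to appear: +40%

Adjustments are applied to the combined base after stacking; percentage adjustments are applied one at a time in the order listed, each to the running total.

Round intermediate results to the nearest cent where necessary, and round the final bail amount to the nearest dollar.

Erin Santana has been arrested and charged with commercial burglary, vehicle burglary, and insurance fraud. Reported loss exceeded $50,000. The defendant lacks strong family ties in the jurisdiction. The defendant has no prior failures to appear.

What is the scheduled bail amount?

$176640

Base amounts from the schedule: commercial burglary $73400; vehicle burglary $6000; insurance fraud $19700.
Stacking rule: highest base plus $18500 per additional charge. Highest is commercial burglary at $73400; 2 additional charges → +$37000. Combined base = $110400.
Loss or damage exceeded $50,000 (+60%): $110400 × 1.6 = $176640.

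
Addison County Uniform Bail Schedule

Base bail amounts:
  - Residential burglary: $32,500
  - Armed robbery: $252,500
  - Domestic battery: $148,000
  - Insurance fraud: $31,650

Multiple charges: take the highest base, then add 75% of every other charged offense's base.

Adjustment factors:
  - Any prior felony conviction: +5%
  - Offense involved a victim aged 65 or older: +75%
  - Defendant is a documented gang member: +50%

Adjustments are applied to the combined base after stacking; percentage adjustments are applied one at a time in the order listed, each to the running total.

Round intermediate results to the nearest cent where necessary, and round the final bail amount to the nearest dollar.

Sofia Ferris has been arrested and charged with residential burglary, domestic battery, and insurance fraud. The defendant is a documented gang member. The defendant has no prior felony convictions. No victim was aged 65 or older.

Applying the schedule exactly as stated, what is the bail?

$294,169

Base amounts from the schedule: residential burglary $32,500; domestic battery $148,000; insurance fraud $31,650.
Stacking rule: highest base plus 75% of each additional charge. Highest is domestic battery at $148,000. Additional: $32,500 × 75% = $24,375; $31,650 × 75% = $23,737.50. Combined base = $148,000 + $48,112.50 = $196,112.50.
Defendant is a documented gang member (+50%): $196,112.50 × 1.5 = $294,168.75.
Rounded to the nearest dollar: $294,169.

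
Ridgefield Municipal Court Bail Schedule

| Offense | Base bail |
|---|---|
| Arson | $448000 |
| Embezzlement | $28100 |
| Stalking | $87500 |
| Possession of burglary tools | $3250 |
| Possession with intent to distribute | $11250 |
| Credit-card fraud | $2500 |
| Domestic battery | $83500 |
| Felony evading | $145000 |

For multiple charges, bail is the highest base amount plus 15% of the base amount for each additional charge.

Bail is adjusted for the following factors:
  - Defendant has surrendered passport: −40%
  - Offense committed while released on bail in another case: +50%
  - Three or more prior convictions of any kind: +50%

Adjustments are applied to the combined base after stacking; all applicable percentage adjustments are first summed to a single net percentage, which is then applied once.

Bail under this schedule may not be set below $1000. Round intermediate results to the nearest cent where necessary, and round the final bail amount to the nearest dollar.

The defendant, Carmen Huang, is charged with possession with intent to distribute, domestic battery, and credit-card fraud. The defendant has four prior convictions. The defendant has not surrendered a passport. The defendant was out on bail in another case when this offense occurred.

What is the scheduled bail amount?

Base amounts from the schedule: possession with intent to distribute $11250; domestic battery $83500; credit-card fraud $2500.
Stacking rule: highest base plus 15% of each additional charge. Highest is domestic battery at $83500. Additional: $11250 × 15% = $1687.50; $2500 × 15% = $375. Combined base = $83500 + $2062.50 = $85562.50.
Net percentage adjustment: +50% +50% = +100%. $85562.50 × 2 = $171125.
$171125 is at or above the $1000 minimum.

$171125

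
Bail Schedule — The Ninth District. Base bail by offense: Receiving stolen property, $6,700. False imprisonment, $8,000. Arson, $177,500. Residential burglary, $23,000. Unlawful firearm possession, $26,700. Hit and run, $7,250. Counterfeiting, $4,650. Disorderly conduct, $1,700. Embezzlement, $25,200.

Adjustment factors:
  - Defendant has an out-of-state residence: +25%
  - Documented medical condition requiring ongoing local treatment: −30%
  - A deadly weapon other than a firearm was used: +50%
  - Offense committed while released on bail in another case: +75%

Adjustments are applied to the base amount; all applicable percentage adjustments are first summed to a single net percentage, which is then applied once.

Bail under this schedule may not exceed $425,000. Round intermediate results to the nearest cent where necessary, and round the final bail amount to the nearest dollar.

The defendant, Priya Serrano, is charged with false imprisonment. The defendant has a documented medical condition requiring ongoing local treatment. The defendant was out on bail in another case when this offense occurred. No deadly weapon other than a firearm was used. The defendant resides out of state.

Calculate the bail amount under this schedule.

$13,600

Base amounts from the schedule: false imprisonment $8,000.
Single charge. Combined base = $8,000.
Net percentage adjustment: +25% −30% +75% = +70%. $8,000 × 1.7 = $13,600.
$13,600 is within the $425,000 maximum.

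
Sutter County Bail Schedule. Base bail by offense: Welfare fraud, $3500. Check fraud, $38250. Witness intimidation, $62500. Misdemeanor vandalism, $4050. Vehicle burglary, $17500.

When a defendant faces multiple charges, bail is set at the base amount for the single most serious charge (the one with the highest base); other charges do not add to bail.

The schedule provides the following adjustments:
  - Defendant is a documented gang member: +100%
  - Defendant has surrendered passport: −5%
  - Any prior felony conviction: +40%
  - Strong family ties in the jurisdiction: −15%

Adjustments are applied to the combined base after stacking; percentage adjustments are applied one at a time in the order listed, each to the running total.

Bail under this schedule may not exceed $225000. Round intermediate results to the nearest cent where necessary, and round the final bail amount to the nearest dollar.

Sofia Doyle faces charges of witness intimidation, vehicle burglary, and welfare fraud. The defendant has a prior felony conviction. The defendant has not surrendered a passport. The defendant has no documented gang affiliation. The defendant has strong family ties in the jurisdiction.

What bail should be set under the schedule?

$74375

Base amounts from the schedule: witness intimidation $62500; vehicle burglary $17500; welfare fraud $3500.
Stacking rule: use the highest base only. Highest is witness intimidation at $62500. Combined base = $62500.
Any prior felony conviction (+40%): $62500 × 1.4 = $87500.
Strong family ties in the jurisdiction (−15%): $87500 × 0.85 = $74375.
$74375 is within the $225000 maximum.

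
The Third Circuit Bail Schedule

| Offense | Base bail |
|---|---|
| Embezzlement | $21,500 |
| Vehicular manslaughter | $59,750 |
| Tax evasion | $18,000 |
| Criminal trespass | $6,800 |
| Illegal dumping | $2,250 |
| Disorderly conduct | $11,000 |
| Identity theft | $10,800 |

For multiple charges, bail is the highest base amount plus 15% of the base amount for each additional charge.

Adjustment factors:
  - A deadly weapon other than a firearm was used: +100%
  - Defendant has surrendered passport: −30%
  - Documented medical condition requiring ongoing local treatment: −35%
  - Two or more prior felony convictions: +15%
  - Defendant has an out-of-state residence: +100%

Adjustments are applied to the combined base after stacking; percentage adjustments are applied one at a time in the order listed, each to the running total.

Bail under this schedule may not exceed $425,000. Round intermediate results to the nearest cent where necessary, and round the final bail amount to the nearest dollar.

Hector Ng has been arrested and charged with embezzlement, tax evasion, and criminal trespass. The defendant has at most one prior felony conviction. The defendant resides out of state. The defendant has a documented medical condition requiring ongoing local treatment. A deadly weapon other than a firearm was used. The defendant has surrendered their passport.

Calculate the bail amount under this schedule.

Base amounts from the schedule: embezzlement $21,500; tax evasion $18,000; criminal trespass $6,800.
Stacking rule: highest base plus 15% of each additional charge. Highest is embezzlement at $21,500. Additional: $18,000 × 15% = $2,700; $6,800 × 15% = $1,020. Combined base = $21,500 + $3,720 = $25,220.
A deadly weapon other than a firearm was used (+100%): $25,220 × 2 = $50,440.
Defendant has surrendered passport (−30%): $50,440 × 0.7 = $35,308.
Documented medical condition requiring ongoing local treatment (−35%): $35,308 × 0.65 = $22,950.20.
Defendant has an out-of-state residence (+100%): $22,950.20 × 2 = $45,900.40.
$45,900.40 is within the $425,000 maximum.
Rounded to the nearest dollar: $45,900.

$45,900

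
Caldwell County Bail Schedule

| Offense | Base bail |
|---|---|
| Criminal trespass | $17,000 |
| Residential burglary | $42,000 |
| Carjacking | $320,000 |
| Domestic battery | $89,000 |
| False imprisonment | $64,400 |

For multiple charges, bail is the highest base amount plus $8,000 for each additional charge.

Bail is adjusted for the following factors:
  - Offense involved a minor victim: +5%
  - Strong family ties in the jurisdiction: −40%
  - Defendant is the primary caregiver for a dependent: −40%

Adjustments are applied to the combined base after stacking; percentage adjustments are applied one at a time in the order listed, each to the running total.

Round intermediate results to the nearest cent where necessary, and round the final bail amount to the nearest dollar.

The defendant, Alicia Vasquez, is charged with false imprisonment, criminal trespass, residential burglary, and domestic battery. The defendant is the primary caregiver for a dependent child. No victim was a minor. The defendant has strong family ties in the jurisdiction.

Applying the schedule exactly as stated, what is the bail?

Base amounts from the schedule: false imprisonment $64,400; criminal trespass $17,000; residential burglary $42,000; domestic battery $89,000.
Stacking rule: highest base plus $8,000 per additional charge. Highest is domestic battery at $89,000; 3 additional charges → +$24,000. Combined base = $113,000.
Strong family ties in the jurisdiction (−40%): $113,000 × 0.6 = $67,800.
Defendant is the primary caregiver for a dependent (−40%): $67,800 × 0.6 = $40,680.

$40,680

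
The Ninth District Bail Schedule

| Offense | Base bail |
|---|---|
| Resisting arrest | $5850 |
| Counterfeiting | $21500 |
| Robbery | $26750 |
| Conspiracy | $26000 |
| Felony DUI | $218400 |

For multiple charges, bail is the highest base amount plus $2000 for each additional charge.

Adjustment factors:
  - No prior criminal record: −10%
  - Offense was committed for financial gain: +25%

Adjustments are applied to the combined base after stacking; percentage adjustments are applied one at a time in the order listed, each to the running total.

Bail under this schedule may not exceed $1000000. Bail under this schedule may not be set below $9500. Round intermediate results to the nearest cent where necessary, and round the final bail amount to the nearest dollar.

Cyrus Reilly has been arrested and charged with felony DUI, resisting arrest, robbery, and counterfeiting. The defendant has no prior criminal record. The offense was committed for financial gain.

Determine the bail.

Base amounts from the schedule: felony DUI $218400; resisting arrest $5850; robbery $26750; counterfeiting $21500.
Stacking rule: highest base plus $2000 per additional charge. Highest is felony DUI at $218400; 3 additional charges → +$6000. Combined base = $224400.
No prior criminal record (−10%): $224400 × 0.9 = $201960.
Offense was committed for financial gain (+25%): $201960 × 1.25 = $252450.
$252450 is within the $1000000 maximum.
$252450 is at or above the $9500 minimum.

$252450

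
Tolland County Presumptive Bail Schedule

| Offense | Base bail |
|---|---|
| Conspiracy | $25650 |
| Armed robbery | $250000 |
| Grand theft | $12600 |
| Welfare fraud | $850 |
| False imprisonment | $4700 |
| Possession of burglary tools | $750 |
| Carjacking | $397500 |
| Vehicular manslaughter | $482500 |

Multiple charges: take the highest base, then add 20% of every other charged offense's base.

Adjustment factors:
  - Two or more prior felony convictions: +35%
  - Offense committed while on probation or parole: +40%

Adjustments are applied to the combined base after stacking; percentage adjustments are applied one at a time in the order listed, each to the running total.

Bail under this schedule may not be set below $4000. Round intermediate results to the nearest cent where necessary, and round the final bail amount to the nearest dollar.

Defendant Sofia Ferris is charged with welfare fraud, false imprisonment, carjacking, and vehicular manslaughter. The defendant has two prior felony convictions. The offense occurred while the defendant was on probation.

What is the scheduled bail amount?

$1064278

Base amounts from the schedule: welfare fraud $850; false imprisonment $4700; carjacking $397500; vehicular manslaughter $482500.
Stacking rule: highest base plus 20% of each additional charge. Highest is vehicular manslaughter at $482500. Additional: $850 × 20% = $170; $4700 × 20% = $940; $397500 × 20% = $79500. Combined base = $482500 + $80610 = $563110.
Two or more prior felony convictions (+35%): $563110 × 1.35 = $760198.50.
Offense committed while on probation or parole (+40%): $760198.50 × 1.4 = $1064277.90.
$1064277.90 is at or above the $4000 minimum.
Rounded to the nearest dollar: $1064278.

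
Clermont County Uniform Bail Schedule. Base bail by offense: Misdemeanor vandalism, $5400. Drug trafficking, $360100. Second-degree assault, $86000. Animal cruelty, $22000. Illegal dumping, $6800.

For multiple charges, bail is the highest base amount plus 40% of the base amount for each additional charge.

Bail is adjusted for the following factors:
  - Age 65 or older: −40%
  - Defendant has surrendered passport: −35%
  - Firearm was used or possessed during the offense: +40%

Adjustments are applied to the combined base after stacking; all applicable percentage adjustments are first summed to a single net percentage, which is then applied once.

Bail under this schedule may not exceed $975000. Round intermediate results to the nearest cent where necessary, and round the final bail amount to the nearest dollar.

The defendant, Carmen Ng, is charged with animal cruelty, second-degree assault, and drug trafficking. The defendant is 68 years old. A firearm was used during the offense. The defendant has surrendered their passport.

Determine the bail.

Base amounts from the schedule: animal cruelty $22000; second-degree assault $86000; drug trafficking $360100.
Stacking rule: highest base plus 40% of each additional charge. Highest is drug trafficking at $360100. Additional: $22000 × 40% = $8800; $86000 × 40% = $34400. Combined base = $360100 + $43200 = $403300.
Net percentage adjustment: −40% −35% +40% = −35%. $403300 × 0.65 = $262145.
$262145 is within the $975000 maximum.

$262145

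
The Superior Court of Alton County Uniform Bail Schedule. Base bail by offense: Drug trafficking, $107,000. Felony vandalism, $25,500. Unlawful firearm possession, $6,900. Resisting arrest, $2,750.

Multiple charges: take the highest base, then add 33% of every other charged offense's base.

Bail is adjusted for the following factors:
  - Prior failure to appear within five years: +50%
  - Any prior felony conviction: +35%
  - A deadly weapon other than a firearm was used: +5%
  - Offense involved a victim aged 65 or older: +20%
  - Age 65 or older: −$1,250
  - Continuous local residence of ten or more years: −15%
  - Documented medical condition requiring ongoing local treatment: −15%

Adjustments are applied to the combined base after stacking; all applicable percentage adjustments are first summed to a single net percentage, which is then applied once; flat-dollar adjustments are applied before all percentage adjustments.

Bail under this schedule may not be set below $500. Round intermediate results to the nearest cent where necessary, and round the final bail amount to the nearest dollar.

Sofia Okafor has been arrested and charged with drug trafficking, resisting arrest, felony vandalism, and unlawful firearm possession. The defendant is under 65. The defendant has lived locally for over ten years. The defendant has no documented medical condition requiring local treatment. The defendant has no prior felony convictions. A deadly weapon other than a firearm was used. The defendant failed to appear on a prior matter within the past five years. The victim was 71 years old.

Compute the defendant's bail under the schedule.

Base amounts from the schedule: drug trafficking $107,000; resisting arrest $2,750; felony vandalism $25,500; unlawful firearm possession $6,900.
Stacking rule: highest base plus 33% of each additional charge. Highest is drug trafficking at $107,000. Additional: $2,750 × 33% = $907.50; $25,500 × 33% = $8,415; $6,900 × 33% = $2,277. Combined base = $107,000 + $11,599.50 = $118,599.50.
Net percentage adjustment: +50% +5% +20% −15% = +60%. $118,599.50 × 1.6 = $189,759.20.
$189,759.20 is at or above the $500 minimum.
Rounded to the nearest dollar: $189,759.

$189,759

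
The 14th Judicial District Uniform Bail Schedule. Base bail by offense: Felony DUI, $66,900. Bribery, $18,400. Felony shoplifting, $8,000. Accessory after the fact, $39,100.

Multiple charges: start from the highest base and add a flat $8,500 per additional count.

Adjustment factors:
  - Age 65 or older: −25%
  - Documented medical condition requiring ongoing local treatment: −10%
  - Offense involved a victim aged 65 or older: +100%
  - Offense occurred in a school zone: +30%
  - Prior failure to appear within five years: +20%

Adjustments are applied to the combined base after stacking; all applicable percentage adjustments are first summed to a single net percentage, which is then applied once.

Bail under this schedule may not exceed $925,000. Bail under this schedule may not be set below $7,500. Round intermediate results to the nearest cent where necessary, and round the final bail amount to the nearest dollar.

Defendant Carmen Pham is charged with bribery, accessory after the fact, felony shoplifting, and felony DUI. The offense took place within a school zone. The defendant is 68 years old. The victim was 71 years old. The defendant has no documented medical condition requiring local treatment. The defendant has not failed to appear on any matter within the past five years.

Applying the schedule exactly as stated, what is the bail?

$189,420

Base amounts from the schedule: bribery $18,400; accessory after the fact $39,100; felony shoplifting $8,000; felony DUI $66,900.
Stacking rule: highest base plus $8,500 per additional charge. Highest is felony DUI at $66,900; 3 additional charges → +$25,500. Combined base = $92,400.
Net percentage adjustment: −25% +100% +30% = +105%. $92,400 × 2.05 = $189,420.
$189,420 is within the $925,000 maximum.
$189,420 is at or above the $7,500 minimum.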